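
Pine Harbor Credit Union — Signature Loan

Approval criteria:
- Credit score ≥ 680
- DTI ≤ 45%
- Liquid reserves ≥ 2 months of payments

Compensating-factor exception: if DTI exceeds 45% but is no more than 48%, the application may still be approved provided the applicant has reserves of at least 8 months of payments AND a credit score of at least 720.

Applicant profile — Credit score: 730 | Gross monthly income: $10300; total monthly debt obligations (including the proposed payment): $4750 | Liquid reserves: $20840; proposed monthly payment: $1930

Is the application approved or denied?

Credit score 730 ≥ 680 (meets base)
DTI: 4,750 ÷ 10,300 = 46.1%, over the 45% base limit.
Liquid reserves cover 20,840/1,930 = 10.8 months — ≥ 2 required
46.1% falls in the override range (45%–48%), so the compensating-factor test applies.
Reserves 10.8 ≥ 8 months; credit score 730 ≥ 720.
Both compensating conditions met → exception applies.

Approved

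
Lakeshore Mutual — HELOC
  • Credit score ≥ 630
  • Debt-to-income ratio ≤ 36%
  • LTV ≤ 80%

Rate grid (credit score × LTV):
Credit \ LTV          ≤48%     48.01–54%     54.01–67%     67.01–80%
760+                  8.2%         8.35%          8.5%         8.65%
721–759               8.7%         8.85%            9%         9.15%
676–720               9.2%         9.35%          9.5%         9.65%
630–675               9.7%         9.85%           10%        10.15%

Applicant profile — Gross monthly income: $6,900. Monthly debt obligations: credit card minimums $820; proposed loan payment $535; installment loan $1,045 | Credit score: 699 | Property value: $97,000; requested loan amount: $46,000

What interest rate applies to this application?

Credit score 699 ≥ 630; Total monthly debts = (820 + 535 + 1,045) = 2,400. DTI: 2,400 ÷ 6,900 = 34.8%, within the 36% cap
LTV = 46,000/97,000 = 47.4% ≤ 80%
Credit 699 → row 676–720; LTV 47.4% → column ≤48%. Grid cell → 9.2%.

9.2%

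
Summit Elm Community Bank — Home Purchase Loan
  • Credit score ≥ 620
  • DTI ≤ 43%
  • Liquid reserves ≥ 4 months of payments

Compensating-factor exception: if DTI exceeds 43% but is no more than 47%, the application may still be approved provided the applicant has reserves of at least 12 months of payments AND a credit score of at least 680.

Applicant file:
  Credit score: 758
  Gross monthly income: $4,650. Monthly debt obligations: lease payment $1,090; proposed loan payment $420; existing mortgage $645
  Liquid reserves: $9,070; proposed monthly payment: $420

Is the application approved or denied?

Approved

Credit score 758 ≥ 620 (meets base)
Total debts = (1,090 + 420 + 645) = 2,155. DTI: 2,155 ÷ 4,650 = 46.3%, over the 43% base limit.
Liquid reserves cover 9,070/420 = 21.6 months — ≥ 4 required
46.3% falls in the override range (43%–47%), so the compensating-factor test applies.
Reserves 21.6 ≥ 12 months; credit score 758 ≥ 680.
Both override conditions satisfied; DTI exception granted.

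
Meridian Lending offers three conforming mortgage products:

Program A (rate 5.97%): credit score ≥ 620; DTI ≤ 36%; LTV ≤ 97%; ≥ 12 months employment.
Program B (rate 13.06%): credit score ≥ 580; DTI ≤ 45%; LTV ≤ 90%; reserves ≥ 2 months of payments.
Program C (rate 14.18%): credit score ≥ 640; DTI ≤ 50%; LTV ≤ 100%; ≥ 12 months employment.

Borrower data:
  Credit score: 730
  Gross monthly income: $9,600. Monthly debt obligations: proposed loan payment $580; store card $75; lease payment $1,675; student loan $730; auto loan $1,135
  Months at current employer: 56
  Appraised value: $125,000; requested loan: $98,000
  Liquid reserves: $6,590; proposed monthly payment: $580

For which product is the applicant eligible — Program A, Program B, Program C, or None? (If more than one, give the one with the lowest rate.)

Total debts = (580 + 75 + 1,675 + 730 + 1,135) = 4,195; DTI = 4,195/9,600 = 43.7%.
LTV = 98,000/125,000 = 78.4%.
Reserves = 6,590/580 = 11.4 months.
Program A: score 730 ≥ 620; DTI 43.7% > 36%; LTV 78.4% ≤ 97%; employment 56 ≥ 12 mo → does not qualify.
Program B: score 730 ≥ 580; DTI 43.7% ≤ 45%; LTV 78.4% ≤ 90%; reserves 11.4 ≥ 2 mo → qualifies.
Program C: score 730 ≥ 640; DTI 43.7% ≤ 50%; LTV 78.4% ≤ 100%; employment 56 ≥ 12 mo → qualifies.
Qualifying: Program B, Program C. Lowest rate is 13.06% → Program B.

Program B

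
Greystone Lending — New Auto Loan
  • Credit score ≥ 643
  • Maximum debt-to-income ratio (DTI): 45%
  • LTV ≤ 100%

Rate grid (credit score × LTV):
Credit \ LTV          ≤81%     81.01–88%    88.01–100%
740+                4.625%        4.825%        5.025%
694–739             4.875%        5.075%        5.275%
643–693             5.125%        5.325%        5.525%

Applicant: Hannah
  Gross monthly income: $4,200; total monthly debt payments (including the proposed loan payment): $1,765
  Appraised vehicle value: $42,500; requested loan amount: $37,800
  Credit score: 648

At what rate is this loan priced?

Credit score 648 ≥ 643; DTI: 1,765 ÷ 4,200 = 42%, within the 45% cap
LTV: 37,800 ÷ 42,500 = 88.9%, within 100% cap
Score 648 is in the 643–693 band; LTV 88.9% is in the 88.01–100% band → 5.525%.

5.525%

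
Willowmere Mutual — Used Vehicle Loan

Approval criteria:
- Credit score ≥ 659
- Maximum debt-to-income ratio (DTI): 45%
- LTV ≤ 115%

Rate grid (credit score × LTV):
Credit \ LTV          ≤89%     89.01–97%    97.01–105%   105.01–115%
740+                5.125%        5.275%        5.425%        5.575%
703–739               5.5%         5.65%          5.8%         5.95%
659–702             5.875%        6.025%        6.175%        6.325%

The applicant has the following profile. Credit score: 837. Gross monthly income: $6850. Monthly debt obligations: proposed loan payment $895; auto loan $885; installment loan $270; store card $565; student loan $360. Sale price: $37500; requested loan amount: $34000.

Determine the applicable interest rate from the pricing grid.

Credit score 837 ≥ 659; Total monthly debts = (895 + 885 + 270 + 565 + 360) = 2,975. Debt-to-income = 2,975/6,850 = 43.4% — meets 45% limit
Loan-to-value = 34,000/37,500 = 90.7% — pass (115% max)
Score 837 is in the 740+ band; LTV 90.7% is in the 89.01–97% band → 5.275%.

5.275%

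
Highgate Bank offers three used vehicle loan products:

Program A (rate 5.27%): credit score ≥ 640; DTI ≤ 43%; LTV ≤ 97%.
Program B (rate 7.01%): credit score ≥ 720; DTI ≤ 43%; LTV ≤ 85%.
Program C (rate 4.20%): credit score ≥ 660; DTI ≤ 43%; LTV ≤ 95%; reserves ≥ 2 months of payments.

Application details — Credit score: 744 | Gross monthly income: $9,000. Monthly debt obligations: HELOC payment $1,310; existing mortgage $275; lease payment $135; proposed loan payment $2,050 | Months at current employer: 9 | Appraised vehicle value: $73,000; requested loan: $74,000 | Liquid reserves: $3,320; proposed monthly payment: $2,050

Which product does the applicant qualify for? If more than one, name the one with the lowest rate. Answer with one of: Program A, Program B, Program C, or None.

None

Total debts = (1,310 + 275 + 135 + 2,050) = 3,770; DTI = 3,770/9,000 = 41.9%.
LTV = 74,000/73,000 = 101.4%.
Reserves = 3,320/2,050 = 1.6 months.
Program A: score 744 ≥ 640; DTI 41.9% ≤ 43%; LTV 101.4% > 97% → does not qualify.
Program B: score 744 ≥ 720; DTI 41.9% ≤ 43%; LTV 101.4% > 85% → does not qualify.
Program C: score 744 ≥ 660; DTI 41.9% ≤ 43%; LTV 101.4% > 95%; reserves 1.6 < 2 mo → does not qualify.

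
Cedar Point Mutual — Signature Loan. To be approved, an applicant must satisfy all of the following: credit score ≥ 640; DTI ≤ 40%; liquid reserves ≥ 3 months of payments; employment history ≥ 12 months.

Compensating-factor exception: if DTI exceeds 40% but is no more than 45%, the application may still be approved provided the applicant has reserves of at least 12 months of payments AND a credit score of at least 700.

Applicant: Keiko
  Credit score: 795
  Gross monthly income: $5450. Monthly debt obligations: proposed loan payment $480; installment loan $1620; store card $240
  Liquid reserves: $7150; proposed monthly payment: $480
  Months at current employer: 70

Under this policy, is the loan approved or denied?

Credit score 795 ≥ 640 (meets base)
Total debts = (480 + 1,620 + 240) = 2,340. DTI: 2,340 ÷ 5,450 = 42.9%, over the 40% base limit.
Reserves: 7,150 ÷ 480 = 14.9 months (meets 3-month minimum)
Employment 70 ≥ 12 months
DTI 42.9% is within the 40%–45% exception band; checking compensating factors.
Reserves 14.9 ≥ 12 months; credit score 795 ≥ 700.
Both compensating conditions met → exception applies.

Approved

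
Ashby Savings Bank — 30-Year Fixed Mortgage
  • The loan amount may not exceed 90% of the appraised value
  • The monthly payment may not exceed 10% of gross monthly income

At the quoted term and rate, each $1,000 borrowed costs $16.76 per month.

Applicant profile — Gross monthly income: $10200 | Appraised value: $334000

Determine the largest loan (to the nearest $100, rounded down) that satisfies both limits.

$60,800

Payment cap: 10% × $10,200 = $1,020/month.
At $16.76 per $1,000, that supports 1,020/16.76 × 1,000 ≈ $60,859 → $60,800.
LTV cap: 90% × $334,000 = $300,600 → $300,600.
Binding constraint: payment-to-income.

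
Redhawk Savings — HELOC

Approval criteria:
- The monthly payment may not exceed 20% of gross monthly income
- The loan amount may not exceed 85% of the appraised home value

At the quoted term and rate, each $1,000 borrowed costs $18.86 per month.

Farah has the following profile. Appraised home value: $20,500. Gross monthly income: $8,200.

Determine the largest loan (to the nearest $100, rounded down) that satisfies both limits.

Payment cap: 20% × $8,200 = $1,640/month.
At $18.86 per $1,000, that supports 1,640/18.86 × 1,000 ≈ $86,956 → $86,900.
LTV cap: 85% × $20,500 = $17,425 → $17,400.
Binding constraint: loan-to-value.

$17,400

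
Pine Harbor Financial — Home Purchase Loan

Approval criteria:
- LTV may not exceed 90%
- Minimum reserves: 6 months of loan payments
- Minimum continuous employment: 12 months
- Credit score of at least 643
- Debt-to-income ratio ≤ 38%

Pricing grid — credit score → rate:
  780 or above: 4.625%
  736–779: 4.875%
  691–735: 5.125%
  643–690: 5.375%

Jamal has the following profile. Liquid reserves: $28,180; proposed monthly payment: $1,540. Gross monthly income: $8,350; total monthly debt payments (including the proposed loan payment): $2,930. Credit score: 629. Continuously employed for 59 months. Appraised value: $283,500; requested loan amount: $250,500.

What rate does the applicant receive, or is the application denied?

Denied

Credit score 629 < 643 (below minimum)
DTI = 2,930/8,350 = 35.1% ≤ 38%
Employment 59 ≥ 12 months
LTV: 250,500 ÷ 283,500 = 88.4%, within 90% cap
Reserves: 28,180 ÷ 1,540 = 18.3 months (meets 6-month minimum)
Not all requirements met → denied.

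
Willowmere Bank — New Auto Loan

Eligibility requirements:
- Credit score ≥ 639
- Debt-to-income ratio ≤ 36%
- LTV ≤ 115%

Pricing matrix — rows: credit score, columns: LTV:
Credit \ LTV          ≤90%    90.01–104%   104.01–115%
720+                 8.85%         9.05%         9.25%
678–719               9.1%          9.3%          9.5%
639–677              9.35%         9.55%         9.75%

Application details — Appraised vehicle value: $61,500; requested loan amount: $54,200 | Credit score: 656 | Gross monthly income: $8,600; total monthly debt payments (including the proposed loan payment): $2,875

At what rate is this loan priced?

9.35%

Credit score 656 ≥ 639; Debt-to-income = 2,875/8,600 = 33.4% — meets 36% limit
Loan-to-value = 54,200/61,500 = 88.1% — pass (115% max)
Score 656 is in the 639–677 band; LTV 88.1% is in the ≤90% band → 9.35%.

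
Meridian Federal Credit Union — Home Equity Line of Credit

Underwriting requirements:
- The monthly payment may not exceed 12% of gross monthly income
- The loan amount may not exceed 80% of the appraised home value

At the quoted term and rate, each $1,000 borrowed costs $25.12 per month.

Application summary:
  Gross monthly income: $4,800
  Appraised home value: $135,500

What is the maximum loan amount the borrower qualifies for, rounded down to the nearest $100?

$22,900

Payment cap: 12% × $4,800 = $576/month.
At $25.12 per $1,000, that supports 576/25.12 × 1,000 ≈ $22,929 → $22,900.
LTV cap: 80% × $135,500 = $108,400 → $108,400.
Binding constraint: payment-to-income.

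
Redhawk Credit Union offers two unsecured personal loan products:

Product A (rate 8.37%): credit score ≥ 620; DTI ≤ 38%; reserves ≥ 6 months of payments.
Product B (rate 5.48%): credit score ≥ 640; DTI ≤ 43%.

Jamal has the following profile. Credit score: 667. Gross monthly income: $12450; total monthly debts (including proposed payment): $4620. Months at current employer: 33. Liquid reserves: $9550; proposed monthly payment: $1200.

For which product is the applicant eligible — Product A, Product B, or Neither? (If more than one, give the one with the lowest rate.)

Product B

DTI = 4,620/12,450 = 37.1%.
Reserves = 9,550/1,200 = 8.0 months.
Product A: score 667 ≥ 620; DTI 37.1% ≤ 38%; reserves 8.0 ≥ 6 mo → qualifies.
Product B: score 667 ≥ 640; DTI 37.1% ≤ 43% → qualifies.
Qualifying: Product A, Product B. Lowest rate is 5.48% → Product B.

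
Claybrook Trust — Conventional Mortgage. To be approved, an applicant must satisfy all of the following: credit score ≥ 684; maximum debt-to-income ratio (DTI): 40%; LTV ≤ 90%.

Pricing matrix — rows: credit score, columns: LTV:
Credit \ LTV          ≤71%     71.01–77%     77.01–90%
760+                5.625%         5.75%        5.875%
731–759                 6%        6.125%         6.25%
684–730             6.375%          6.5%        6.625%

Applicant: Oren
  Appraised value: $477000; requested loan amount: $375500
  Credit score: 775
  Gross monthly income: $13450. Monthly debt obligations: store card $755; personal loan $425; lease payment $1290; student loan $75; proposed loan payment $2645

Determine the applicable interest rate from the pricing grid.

Credit score 775 ≥ 684; Total monthly debts = (755 + 425 + 1,290 + 75 + 2,645) = 5,190. Debt-to-income = 5,190/13,450 = 38.6% — meets 40% limit
Loan-to-value = 375,500/477,000 = 78.7% — pass (90% max)
Score 775 is in the 760+ band; LTV 78.7% is in the 77.01–90% band → 5.875%.

5.875%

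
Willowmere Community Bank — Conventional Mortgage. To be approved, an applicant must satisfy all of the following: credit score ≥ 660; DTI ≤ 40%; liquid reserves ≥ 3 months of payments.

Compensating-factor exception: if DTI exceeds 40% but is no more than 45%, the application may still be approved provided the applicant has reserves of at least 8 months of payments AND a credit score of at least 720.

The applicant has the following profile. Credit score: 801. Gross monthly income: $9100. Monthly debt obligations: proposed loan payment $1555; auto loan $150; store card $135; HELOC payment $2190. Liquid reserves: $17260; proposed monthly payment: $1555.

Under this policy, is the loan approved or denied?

Credit score 801 ≥ 660 (meets base)
Total debts = (1,555 + 150 + 135 + 2,190) = 4,030. DTI: 4,030 ÷ 9,100 = 44.3%, over the 40% base limit.
Reserves: 17,260 ÷ 1,555 = 11.1 months (meets 3-month minimum)
DTI 44.3% is within the 40%–45% exception band; checking compensating factors.
Reserves 11.1 ≥ 8 months; credit score 801 ≥ 720.
Both override conditions satisfied; DTI exception granted.

Approved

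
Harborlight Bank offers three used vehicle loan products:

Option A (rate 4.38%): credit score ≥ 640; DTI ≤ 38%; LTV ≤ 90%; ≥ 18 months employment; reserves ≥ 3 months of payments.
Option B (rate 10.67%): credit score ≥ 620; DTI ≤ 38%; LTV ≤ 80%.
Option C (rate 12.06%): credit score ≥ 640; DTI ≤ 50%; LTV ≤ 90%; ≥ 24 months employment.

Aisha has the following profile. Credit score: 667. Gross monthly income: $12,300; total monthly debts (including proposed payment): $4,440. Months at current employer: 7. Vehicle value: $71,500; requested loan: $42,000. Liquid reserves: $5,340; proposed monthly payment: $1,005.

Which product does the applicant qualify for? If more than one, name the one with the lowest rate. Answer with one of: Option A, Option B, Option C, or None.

Option B

DTI = 4,440/12,300 = 36.1%.
LTV = 42,000/71,500 = 58.7%.
Reserves = 5,340/1,005 = 5.3 months.
Option A: score 667 ≥ 640; DTI 36.1% ≤ 38%; LTV 58.7% ≤ 90%; employment 7 < 18 mo; reserves 5.3 ≥ 3 mo → does not qualify.
Option B: score 667 ≥ 620; DTI 36.1% ≤ 38%; LTV 58.7% ≤ 80% → qualifies.
Option C: score 667 ≥ 640; DTI 36.1% ≤ 50%; LTV 58.7% ≤ 90%; employment 7 < 24 mo → does not qualify.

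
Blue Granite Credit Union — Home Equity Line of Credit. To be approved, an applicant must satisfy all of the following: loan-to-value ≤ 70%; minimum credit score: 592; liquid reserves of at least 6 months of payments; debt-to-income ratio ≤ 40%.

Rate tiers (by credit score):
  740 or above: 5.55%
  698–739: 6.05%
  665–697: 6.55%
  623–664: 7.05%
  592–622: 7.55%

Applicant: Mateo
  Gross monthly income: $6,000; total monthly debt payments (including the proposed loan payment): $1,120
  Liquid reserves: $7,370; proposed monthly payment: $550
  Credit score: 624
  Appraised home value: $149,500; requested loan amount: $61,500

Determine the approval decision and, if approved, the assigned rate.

Credit score 624 ≥ 592 (meets minimum)
Liquid reserves cover 7,370/550 = 13.4 months — ≥ 6 required
DTI: 1,120 ÷ 6,000 = 18.7%, within the 40% cap
LTV = 61,500/149,500 = 41.1% ≤ 70%
All requirements met. Score 624 falls in the 623–664 tier → 7.05%.

Approved at 7.05%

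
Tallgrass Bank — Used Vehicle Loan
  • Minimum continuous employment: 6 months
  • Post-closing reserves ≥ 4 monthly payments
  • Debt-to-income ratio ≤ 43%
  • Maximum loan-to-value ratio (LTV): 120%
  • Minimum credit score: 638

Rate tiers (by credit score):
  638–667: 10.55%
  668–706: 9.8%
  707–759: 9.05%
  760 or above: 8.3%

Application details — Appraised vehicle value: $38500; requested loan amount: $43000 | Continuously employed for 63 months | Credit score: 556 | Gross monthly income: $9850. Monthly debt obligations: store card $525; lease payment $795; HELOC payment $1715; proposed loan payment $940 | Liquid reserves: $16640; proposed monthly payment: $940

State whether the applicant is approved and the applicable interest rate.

Credit score 556 < 638 (below minimum)
Reserves = 16,640/940 = 17.7 months ≥ 4
Total monthly debts = (525 + 795 + 1,715 + 940) = 3,975. DTI: 3,975 ÷ 9,850 = 40.4%, within the 43% cap
LTV = 43,000/38,500 = 111.7% ≤ 120%
Employment 63 ≥ 6 months
Not all requirements met → denied.

Denied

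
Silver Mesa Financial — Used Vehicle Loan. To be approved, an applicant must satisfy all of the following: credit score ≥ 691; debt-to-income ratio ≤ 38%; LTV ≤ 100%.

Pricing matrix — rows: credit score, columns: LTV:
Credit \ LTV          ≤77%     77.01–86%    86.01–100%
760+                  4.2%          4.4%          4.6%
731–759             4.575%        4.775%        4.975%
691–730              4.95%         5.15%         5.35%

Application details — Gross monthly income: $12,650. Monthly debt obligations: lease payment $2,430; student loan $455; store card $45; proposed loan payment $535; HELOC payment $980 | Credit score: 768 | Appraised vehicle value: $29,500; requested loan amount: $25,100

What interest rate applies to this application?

Credit score 768 ≥ 691; Total monthly debts = (2,430 + 455 + 45 + 535 + 980) = 4,445. DTI = 4,445/12,650 = 35.1% ≤ 38%
Loan-to-value = 25,100/29,500 = 85.1% — pass (100% max)
Credit 768 → row 760+; LTV 85.1% → column 77.01–86%. Grid cell → 4.4%.

4.4%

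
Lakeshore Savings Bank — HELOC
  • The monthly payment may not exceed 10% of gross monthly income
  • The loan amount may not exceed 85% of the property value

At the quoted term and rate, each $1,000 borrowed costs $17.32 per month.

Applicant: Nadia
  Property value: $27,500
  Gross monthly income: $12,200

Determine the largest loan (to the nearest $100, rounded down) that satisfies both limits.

$23,300

Payment cap: 10% × $12,200 = $1,220/month.
At $17.32 per $1,000, that supports 1,220/17.32 × 1,000 ≈ $70,438 → $70,400.
LTV cap: 85% × $27,500 = $23,375 → $23,300.
Binding constraint: loan-to-value.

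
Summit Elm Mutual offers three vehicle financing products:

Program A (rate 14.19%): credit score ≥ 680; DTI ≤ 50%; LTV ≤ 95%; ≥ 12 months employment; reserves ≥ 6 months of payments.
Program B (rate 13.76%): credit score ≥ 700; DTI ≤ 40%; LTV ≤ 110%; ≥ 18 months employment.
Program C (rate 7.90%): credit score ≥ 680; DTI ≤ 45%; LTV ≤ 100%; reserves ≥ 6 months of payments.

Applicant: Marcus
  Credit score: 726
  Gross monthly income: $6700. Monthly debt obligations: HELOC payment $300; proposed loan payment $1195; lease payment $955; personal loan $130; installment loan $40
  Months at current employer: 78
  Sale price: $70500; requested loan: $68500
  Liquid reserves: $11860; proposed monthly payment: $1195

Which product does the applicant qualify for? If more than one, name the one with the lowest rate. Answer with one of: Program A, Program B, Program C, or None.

Program C

Total debts = (300 + 1,195 + 955 + 130 + 40) = 2,620; DTI = 2,620/6,700 = 39.1%.
LTV = 68,500/70,500 = 97.2%.
Reserves = 11,860/1,195 = 9.9 months.
Program A: score 726 ≥ 680; DTI 39.1% ≤ 50%; LTV 97.2% > 95%; employment 78 ≥ 12 mo; reserves 9.9 ≥ 6 mo → does not qualify.
Program B: score 726 ≥ 700; DTI 39.1% ≤ 40%; LTV 97.2% ≤ 110%; employment 78 ≥ 18 mo → qualifies.
Program C: score 726 ≥ 680; DTI 39.1% ≤ 45%; LTV 97.2% ≤ 100%; reserves 9.9 ≥ 6 mo → qualifies.
Qualifying: Program B, Program C. Lowest rate is 7.90% → Program C.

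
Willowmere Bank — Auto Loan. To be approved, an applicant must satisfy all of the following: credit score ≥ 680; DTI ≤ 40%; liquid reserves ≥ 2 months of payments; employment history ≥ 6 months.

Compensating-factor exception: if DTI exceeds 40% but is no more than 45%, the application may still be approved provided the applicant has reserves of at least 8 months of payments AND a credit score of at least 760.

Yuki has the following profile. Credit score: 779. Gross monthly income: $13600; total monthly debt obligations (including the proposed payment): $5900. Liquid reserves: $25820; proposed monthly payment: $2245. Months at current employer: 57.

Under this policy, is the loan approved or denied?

Approved

Credit score 779 ≥ 680 (meets base)
DTI = 5,900/13,600 = 43.4% > 40% — standard DTI limit exceeded.
Reserves: 25,820 ÷ 2,245 = 11.5 months (meets 2-month minimum)
Employment 57 ≥ 6 months
DTI 43.4% is within the 40%–45% exception band; checking compensating factors.
Reserves 11.5 ≥ 8 months; credit score 779 ≥ 760.
Both override conditions satisfied; DTI exception granted.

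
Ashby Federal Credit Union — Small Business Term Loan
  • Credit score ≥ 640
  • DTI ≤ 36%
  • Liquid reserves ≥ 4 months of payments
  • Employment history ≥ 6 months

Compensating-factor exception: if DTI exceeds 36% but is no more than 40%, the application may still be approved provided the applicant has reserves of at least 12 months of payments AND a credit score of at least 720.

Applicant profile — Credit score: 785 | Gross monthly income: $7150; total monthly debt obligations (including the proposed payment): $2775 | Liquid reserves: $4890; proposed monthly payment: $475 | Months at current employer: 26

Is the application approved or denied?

Credit score 785 ≥ 640 (meets base)
DTI = 2,775/7,150 = 38.8% > 36% — standard DTI limit exceeded.
Reserves = 4,890/475 = 10.3 months ≥ 4
Employment 26 ≥ 6 months
DTI 38.8% is within the 36%–40% exception band; checking compensating factors.
Reserves 10.3 < 12 months; credit score 785 ≥ 720.
Compensating-factor requirement not fully met.

Denied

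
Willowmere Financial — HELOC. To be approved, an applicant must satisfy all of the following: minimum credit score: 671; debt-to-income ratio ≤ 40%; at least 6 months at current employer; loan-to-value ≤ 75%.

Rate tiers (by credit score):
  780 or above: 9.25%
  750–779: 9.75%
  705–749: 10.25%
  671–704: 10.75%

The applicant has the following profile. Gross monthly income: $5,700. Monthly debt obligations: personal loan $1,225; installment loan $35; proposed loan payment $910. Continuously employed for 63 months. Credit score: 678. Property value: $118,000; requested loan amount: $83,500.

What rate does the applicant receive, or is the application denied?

Approved at 10.75%

Credit score 678 ≥ 671 (meets minimum)
LTV: 83,500 ÷ 118,000 = 70.8%, within 75% cap
Total monthly debts = (1,225 + 35 + 910) = 2,170. Debt-to-income = 2,170/5,700 = 38.1% — meets 40% limit
Employment 63 ≥ 6 months
All requirements met. Score 678 falls in the 671–704 tier → 10.75%.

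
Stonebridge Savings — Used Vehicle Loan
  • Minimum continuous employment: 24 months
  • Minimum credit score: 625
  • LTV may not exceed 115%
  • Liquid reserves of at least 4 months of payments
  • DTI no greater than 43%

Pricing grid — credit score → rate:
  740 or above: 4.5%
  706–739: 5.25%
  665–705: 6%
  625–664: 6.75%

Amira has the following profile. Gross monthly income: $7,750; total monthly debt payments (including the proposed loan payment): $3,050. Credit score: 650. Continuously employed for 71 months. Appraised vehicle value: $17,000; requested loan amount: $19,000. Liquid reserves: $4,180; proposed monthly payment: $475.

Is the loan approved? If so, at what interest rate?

Credit score 650 ≥ 625 (meets minimum)
Debt-to-income = 3,050/7,750 = 39.4% — meets 43% limit
Employment 71 ≥ 24 months
LTV = 19,000/17,000 = 111.8% ≤ 115%
Reserves: 4,180 ÷ 475 = 8.8 months (meets 4-month minimum)
All requirements met. Score 650 falls in the 625–664 tier → 6.75%.

Approved at 6.75%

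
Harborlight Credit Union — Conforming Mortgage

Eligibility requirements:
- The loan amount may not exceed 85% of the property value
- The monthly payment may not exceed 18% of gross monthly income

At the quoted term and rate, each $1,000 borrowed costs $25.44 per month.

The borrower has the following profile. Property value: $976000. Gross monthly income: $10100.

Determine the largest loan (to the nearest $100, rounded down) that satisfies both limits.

Payment cap: 18% × $10,100 = $1,818/month.
At $25.44 per $1,000, that supports 1,818/25.44 × 1,000 ≈ $71,462 → $71,400.
LTV cap: 85% × $976,000 = $829,600 → $829,600.
Binding constraint: payment-to-income.

$71,400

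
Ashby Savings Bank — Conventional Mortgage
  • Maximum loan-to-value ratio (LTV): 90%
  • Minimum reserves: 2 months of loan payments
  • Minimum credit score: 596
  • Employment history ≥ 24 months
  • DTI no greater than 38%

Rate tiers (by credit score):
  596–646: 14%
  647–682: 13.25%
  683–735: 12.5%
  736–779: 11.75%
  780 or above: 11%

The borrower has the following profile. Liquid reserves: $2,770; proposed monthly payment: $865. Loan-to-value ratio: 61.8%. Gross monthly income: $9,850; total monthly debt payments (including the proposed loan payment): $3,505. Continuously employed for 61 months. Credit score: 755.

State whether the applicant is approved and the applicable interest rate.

Approved at 11.75%

Credit score 755 ≥ 596 (meets minimum)
DTI = 3,505/9,850 = 35.6% ≤ 38%
Employment 61 ≥ 24 months
Reserves: 2,770 ÷ 865 = 3.2 months (meets 2-month minimum)
LTV 61.8% — within 90%
All requirements met. Score 755 falls in the 736–779 tier → 11.75%.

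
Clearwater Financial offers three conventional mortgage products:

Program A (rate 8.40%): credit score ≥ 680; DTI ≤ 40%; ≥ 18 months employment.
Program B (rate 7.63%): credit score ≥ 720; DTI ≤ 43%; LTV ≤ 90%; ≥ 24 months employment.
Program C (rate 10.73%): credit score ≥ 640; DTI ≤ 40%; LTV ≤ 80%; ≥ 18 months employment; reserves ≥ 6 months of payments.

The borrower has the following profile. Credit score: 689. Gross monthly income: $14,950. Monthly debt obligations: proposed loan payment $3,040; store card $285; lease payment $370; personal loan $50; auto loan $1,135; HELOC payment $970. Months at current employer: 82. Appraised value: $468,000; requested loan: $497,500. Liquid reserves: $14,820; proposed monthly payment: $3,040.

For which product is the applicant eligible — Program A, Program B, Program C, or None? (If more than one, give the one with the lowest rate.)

Total debts = (3,040 + 285 + 370 + 50 + 1,135 + 970) = 5,850; DTI = 5,850/14,950 = 39.1%.
LTV = 497,500/468,000 = 106.3%.
Reserves = 14,820/3,040 = 4.9 months.
Program A: score 689 ≥ 680; DTI 39.1% ≤ 40%; employment 82 ≥ 18 mo → qualifies.
Program B: score 689 < 720; DTI 39.1% ≤ 43%; LTV 106.3% > 90%; employment 82 ≥ 24 mo → does not qualify.
Program C: score 689 ≥ 640; DTI 39.1% ≤ 40%; LTV 106.3% > 80%; employment 82 ≥ 18 mo; reserves 4.9 < 6 mo → does not qualify.

Program A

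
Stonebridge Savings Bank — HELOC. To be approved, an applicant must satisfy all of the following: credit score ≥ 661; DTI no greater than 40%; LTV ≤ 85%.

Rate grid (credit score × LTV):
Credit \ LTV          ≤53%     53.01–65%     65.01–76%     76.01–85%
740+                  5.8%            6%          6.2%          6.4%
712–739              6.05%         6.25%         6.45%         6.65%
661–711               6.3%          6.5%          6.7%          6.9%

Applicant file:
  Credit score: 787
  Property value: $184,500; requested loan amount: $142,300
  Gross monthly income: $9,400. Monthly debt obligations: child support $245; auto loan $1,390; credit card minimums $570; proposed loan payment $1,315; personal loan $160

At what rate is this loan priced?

6.4%

Credit score 787 ≥ 661; Total monthly debts = (245 + 1,390 + 570 + 1,315 + 160) = 3,680. DTI = 3,680/9,400 = 39.1% ≤ 40%
LTV: 142,300 ÷ 184,500 = 77.1%, within 85% cap
Row: 787 falls in 740+. Column: 77.1% falls in 76.01–85%. Rate = 6.4%.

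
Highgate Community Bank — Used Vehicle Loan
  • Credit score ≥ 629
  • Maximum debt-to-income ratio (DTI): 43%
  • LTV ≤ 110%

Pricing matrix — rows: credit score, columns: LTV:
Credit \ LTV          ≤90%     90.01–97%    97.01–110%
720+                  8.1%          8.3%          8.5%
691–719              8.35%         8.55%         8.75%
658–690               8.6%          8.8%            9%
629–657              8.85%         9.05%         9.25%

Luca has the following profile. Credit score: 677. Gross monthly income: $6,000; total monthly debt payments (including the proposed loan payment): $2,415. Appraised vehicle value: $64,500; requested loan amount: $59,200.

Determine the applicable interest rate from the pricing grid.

8.8%

Credit score 677 ≥ 629; Debt-to-income = 2,415/6,000 = 40.2% — meets 43% limit
LTV: 59,200 ÷ 64,500 = 91.8%, within 110% cap
Credit 677 → row 658–690; LTV 91.8% → column 90.01–97%. Grid cell → 8.8%.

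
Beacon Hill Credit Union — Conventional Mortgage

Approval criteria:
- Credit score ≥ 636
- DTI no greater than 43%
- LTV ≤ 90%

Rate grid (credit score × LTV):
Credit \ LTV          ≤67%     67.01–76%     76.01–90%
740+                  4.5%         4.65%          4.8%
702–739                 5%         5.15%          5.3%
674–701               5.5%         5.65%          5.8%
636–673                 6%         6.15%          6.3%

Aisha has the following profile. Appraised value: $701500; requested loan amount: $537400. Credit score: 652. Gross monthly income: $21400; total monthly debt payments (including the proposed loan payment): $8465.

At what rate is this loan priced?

6.3%

Credit score 652 ≥ 636; DTI: 8,465 ÷ 21,400 = 39.6%, within the 43% cap
LTV = 537,400/701,500 = 76.6% ≤ 90%
Score 652 is in the 636–673 band; LTV 76.6% is in the 76.01–90% band → 6.3%.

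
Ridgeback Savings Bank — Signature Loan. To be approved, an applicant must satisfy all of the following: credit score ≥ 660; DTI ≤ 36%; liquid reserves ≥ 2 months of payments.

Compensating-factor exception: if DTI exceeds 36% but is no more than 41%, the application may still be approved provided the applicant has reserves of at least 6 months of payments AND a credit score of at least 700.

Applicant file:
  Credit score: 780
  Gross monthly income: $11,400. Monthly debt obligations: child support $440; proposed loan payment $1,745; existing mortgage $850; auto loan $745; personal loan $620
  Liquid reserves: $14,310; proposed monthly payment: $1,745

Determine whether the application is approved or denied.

Credit score 780 ≥ 660 (meets base)
Total debts = (440 + 1,745 + 850 + 745 + 620) = 4,400. DTI: 4,400 ÷ 11,400 = 38.6%, over the 36% base limit.
Liquid reserves cover 14,310/1,745 = 8.2 months — ≥ 2 required
38.6% falls in the override range (36%–41%), so the compensating-factor test applies.
Override check — reserves: 8.2 mo (ok); score: 780 (ok).
Both compensating conditions met → exception applies.

Approved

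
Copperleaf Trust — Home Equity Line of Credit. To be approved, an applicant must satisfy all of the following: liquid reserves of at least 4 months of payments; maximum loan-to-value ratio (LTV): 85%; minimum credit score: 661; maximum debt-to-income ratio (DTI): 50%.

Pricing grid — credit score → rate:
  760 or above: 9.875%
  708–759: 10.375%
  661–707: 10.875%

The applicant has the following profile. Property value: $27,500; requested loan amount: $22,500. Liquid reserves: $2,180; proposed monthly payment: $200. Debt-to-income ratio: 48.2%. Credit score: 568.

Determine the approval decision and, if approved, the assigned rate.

Credit score 568 < 661 (below minimum)
Debt-to-income 48.2% vs 50% cap — pass
Liquid reserves cover 2,180/200 = 10.9 months — ≥ 4 required
LTV: 22,500 ÷ 27,500 = 81.8%, within 85% cap
Not all requirements met → denied.

Denied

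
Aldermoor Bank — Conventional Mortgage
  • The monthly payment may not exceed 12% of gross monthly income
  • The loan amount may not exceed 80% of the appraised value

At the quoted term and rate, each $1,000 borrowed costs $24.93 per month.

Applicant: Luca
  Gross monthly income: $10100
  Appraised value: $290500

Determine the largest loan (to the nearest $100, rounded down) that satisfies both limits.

Payment cap: 12% × $10,100 = $1,212/month.
At $24.93 per $1,000, that supports 1,212/24.93 × 1,000 ≈ $48,616 → $48,600.
LTV cap: 80% × $290,500 = $232,400 → $232,400.
Binding constraint: payment-to-income.

$48,600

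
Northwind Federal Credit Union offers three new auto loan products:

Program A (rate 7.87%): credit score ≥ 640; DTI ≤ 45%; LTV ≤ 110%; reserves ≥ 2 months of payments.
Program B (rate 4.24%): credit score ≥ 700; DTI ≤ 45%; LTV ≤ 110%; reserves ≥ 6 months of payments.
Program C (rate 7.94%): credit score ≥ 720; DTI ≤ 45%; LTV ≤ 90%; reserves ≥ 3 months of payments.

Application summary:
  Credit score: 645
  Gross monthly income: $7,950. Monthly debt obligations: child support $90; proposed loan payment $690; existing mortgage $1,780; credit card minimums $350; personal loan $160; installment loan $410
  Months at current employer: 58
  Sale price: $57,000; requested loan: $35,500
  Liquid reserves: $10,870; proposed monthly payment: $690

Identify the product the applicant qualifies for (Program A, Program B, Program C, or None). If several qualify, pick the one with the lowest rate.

Total debts = (90 + 690 + 1,780 + 350 + 160 + 410) = 3,480; DTI = 3,480/7,950 = 43.8%.
LTV = 35,500/57,000 = 62.3%.
Reserves = 10,870/690 = 15.8 months.
Program A: score 645 ≥ 640; DTI 43.8% ≤ 45%; LTV 62.3% ≤ 110%; reserves 15.8 ≥ 2 mo → qualifies.
Program B: score 645 < 700; DTI 43.8% ≤ 45%; LTV 62.3% ≤ 110%; reserves 15.8 ≥ 6 mo → does not qualify.
Program C: score 645 < 720; DTI 43.8% ≤ 45%; LTV 62.3% ≤ 90%; reserves 15.8 ≥ 3 mo → does not qualify.

Program A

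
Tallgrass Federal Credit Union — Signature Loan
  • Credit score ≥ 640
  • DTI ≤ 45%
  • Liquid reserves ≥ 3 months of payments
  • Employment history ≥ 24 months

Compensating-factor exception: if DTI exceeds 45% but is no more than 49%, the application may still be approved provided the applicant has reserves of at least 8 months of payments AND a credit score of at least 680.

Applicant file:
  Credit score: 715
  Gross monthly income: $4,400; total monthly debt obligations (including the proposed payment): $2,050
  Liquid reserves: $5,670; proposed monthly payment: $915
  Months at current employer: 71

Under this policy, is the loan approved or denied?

Denied

Credit score 715 ≥ 640 (meets base)
DTI = 2,050/4,400 = 46.6% > 45% — standard DTI limit exceeded.
Reserves = 5,670/915 = 6.2 months ≥ 3
Employment 71 ≥ 24 months
46.6% falls in the override range (45%–49%), so the compensating-factor test applies.
Override check — reserves: 6.2 mo (short of 8); score: 715 (ok).
Compensating-factor requirement not fully met.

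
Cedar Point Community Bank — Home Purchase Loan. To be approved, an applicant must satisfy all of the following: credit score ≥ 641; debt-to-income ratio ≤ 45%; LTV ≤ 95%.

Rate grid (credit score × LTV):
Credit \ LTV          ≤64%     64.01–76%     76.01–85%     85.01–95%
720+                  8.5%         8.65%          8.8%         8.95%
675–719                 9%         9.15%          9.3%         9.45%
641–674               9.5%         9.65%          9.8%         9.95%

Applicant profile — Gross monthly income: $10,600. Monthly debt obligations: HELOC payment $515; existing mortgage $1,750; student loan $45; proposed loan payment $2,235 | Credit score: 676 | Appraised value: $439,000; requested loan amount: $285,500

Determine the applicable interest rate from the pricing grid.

Credit score 676 ≥ 641; Total monthly debts = (515 + 1,750 + 45 + 2,235) = 4,545. DTI = 4,545/10,600 = 42.9% ≤ 45%
LTV = 285,500/439,000 = 65% ≤ 95%
Credit 676 → row 675–719; LTV 65% → column 64.01–76%. Grid cell → 9.15%.

9.15%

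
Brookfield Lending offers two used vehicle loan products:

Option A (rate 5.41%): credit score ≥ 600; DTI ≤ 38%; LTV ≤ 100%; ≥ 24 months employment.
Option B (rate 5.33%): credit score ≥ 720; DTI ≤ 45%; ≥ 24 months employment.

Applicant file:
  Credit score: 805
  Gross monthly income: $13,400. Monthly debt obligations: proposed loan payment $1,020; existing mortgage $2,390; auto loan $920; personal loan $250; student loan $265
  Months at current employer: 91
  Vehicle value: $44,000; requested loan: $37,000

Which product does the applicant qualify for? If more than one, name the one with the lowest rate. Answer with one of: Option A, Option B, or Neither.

Total debts = (1,020 + 2,390 + 920 + 250 + 265) = 4,845; DTI = 4,845/13,400 = 36.2%.
LTV = 37,000/44,000 = 84.1%.
Option A: score 805 ≥ 600; DTI 36.2% ≤ 38%; LTV 84.1% ≤ 100%; employment 91 ≥ 24 mo → qualifies.
Option B: score 805 ≥ 720; DTI 36.2% ≤ 45%; employment 91 ≥ 24 mo → qualifies.
Qualifying: Option A, Option B. Lowest rate is 5.33% → Option B.

Option B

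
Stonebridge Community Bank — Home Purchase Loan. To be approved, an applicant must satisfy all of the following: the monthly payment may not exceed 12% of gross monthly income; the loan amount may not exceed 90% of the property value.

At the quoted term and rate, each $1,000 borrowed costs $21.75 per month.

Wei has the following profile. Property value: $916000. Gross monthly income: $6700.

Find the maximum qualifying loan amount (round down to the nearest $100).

Payment cap: 12% × $6,700 = $804/month.
At $21.75 per $1,000, that supports 804/21.75 × 1,000 ≈ $36,965 → $36,900.
LTV cap: 90% × $916,000 = $824,400 → $824,400.
Binding constraint: payment-to-income.

$36,900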